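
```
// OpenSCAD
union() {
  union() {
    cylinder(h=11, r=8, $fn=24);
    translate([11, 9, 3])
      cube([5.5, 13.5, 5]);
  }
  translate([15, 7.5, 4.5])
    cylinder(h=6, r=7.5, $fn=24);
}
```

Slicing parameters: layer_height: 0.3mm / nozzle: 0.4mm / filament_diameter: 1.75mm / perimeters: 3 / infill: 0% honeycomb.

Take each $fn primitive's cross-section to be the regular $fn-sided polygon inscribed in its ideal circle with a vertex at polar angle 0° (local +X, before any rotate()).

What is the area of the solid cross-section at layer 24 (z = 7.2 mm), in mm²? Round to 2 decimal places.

416.54 mm²

At z = 7.2 mm: the r=8 cylinder contributes a regular 24-gon of circumradius 8 (area = (24/2)·8.000²·sin(360°/24) = 198.77 mm²); the cube at (11, 9) (footprint 5.5×13.5) is included at this height (area 74.25 mm²); Combining (union): the 2 present regions are separate (no shared area or edge), so areas and boundary lengths simply add and each stays a separate island — area = 273.02 mm²; the r=7.5 cylinder at (15, 7.5) contributes a regular 24-gon of circumradius 7.5 (area = (24/2)·7.500²·sin(360°/24) = 174.70 mm²); Taking the union: the regions partially overlap — summed areas 447.73 mm² minus the doubly-counted overlap 31.19 mm² gives 416.54 mm² — area = 416.54 mm². Overall, the cross-section has 2 separate islands. Net area = 416.54 mm².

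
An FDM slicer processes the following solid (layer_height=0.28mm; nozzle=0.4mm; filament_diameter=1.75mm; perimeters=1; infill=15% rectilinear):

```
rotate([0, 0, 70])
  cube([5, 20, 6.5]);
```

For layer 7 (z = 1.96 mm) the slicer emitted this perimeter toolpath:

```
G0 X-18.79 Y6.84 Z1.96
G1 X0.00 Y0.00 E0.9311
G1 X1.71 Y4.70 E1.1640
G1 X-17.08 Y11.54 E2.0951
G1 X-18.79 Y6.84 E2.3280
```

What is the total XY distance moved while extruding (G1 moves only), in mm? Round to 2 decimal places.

Sum the Euclidean lengths of each G1 segment: total = 50.00 mm.

50.00 mm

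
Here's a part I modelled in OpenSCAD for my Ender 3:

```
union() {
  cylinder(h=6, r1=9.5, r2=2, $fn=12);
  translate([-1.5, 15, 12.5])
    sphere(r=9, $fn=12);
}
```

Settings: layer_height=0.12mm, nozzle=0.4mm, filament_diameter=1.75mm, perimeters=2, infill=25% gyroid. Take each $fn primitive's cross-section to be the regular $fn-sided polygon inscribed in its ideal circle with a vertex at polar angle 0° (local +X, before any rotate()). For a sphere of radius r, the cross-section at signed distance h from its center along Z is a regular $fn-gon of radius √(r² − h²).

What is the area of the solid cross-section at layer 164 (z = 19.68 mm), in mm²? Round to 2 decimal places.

At z = 19.68 mm: the cone is not intersected at this z (z outside [0, 6]); the r=9 sphere at (-1.5, 15) contributes a regular 12-gon of circumradius √(9²−7.18²) = 5.427 (area = (12/2)·5.427²·sin(360°/12) = 88.34 mm²); Combining (union): only the r=9 sphere at (-1.5, 15) is present, so the union is just that shape — area = 88.34 mm². Overall, the cross-section is a single solid region. Net area = 88.34 mm².

88.34 mm²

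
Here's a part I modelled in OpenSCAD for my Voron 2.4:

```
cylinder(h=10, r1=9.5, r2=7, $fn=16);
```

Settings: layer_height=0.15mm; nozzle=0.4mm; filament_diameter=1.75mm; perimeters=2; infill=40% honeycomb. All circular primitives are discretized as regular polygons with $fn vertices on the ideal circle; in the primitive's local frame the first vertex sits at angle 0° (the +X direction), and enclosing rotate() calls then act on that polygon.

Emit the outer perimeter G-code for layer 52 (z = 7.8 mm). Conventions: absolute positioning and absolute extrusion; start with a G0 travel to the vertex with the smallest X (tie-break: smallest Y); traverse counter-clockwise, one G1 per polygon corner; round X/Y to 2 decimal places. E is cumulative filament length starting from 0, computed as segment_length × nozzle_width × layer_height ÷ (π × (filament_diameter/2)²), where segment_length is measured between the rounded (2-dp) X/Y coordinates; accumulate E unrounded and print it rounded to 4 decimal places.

At z = 7.8 mm: the cone contributes a regular 16-gon of circumradius 7.550 (interpolated between r1=9.5 and r2=7 at t=0.780). The outline is a single polygon with 16 vertices. Extrusion per mm of travel: 0.4 × 0.15 / (π × 0.875²) = 0.024945. Accumulating E over each segment gives final E = 1.1762.

G0 X-7.55 Y0.00 Z7.80
G1 X-6.98 Y-2.89 E0.0735
G1 X-5.34 Y-5.34 E0.1470
G1 X-2.89 Y-6.98 E0.2206
G1 X0.00 Y-7.55 E0.2940
G1 X2.89 Y-6.98 E0.3675
G1 X5.34 Y-5.34 E0.4411
G1 X6.98 Y-2.89 E0.5146
G1 X7.55 Y0.00 E0.5881
G1 X6.98 Y2.89 E0.6616
G1 X5.34 Y5.34 E0.7351
G1 X2.89 Y6.98 E0.8087
G1 X0.00 Y7.55 E0.8821
G1 X-2.89 Y6.98 E0.9556
G1 X-5.34 Y5.34 E1.0292
G1 X-6.98 Y2.89 E1.1027
G1 X-7.55 Y0.00 E1.1762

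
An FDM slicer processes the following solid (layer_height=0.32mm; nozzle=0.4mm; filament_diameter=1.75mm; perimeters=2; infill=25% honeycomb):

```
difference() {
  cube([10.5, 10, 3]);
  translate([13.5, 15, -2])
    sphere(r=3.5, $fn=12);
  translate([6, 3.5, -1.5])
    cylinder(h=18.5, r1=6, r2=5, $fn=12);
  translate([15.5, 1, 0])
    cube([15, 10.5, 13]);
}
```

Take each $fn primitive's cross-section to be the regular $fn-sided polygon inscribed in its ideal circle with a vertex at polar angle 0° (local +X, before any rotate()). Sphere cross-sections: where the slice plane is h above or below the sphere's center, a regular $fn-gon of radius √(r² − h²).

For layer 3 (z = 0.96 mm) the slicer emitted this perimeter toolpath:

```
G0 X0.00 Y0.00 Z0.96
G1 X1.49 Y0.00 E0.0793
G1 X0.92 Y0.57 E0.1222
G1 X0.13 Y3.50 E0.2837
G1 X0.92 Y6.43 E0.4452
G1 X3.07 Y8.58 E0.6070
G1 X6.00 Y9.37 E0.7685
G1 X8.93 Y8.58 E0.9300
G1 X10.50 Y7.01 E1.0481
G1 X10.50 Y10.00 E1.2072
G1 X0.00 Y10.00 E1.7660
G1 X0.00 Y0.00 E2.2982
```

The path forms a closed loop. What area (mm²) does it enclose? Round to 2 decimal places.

21.88 mm²

Apply the shoelace formula to the sequence of (X, Y) vertices; enclosed area = 21.88 mm².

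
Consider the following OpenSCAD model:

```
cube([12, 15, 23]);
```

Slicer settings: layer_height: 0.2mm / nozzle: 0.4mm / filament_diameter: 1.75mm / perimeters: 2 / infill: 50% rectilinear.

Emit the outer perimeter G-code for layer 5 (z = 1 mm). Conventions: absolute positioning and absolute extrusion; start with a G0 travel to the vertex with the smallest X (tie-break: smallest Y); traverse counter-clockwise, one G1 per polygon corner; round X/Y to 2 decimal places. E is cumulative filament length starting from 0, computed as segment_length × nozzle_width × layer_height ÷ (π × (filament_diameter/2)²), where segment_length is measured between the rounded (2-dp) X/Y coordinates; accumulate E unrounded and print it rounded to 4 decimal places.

G0 X0.00 Y0.00 Z1.00
G1 X12.00 Y0.00 E0.3991
G1 X12.00 Y15.00 E0.8980
G1 X0.00 Y15.00 E1.2971
G1 X0.00 Y0.00 E1.7960

At z = 1 mm: the cube (footprint 12×15) is included at this height. The outline is a single polygon with 4 vertices. Extrusion per mm of travel: 0.4 × 0.2 / (π × 0.875²) = 0.033260. Accumulating E over each segment gives final E = 1.7960.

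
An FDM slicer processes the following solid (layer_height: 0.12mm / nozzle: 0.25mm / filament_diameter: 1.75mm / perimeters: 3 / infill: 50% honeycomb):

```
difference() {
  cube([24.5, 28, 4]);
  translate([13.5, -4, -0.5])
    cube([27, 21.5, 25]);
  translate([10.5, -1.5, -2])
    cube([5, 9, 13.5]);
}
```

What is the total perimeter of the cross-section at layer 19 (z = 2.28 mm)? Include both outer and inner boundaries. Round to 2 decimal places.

At z = 2.28 mm: the cube (footprint 24.5×28) is included at this height (perimeter 105.00 mm); the cube at (13.5, -4) (footprint 27×21.5) is included at this height (perimeter 97.00 mm); the 5×9 cube at (10.5, -1.5) contributes its full rectangle (perimeter 28.00 mm); Subtracting the remaining from the first: starting from the 24.5×28 cube, the 27×21.5 cube at (13.5, -4) partially overlaps it — only the 192.50 mm² overlap (of its 580.50 mm²) is removed, clipping the outline; the 5×9 cube at (10.5, -1.5) partially overlaps it — only the 22.50 mm² overlap (of its 45.00 mm²) is removed, clipping the outline — boundary = 105.00 mm. Overall, the cross-section is a single solid region. Total boundary length (outer) = 105.00 mm.

105.00 mm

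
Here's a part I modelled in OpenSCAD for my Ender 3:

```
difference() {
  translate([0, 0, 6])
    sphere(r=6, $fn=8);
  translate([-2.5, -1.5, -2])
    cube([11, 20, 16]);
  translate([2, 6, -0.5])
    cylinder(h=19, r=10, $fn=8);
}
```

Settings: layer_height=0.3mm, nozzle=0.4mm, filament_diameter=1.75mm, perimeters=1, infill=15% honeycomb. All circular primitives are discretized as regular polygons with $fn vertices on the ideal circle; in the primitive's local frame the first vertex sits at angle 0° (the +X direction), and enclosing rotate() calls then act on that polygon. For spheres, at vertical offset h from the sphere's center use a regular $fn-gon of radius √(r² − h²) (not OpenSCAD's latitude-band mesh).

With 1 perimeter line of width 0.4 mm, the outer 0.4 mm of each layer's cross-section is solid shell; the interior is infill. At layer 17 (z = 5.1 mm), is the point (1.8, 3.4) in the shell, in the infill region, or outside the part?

outside

At z = 5.1 mm: the sphere: section is a regular 8-gon, circumradius = √(r²−h²) = √(6²−0.9²) = 5.932; the 11×20 cube at (-2.5, -1.5) contributes its full rectangle; the r=10 cylinder at (2, 6) contributes a regular 8-gon of circumradius 10; Subtracting the remaining from the first: starting from the r=6 sphere, the 11×20 cube at (-2.5, -1.5) partially overlaps it — only the 50.60 mm² overlap (of its 220.00 mm²) is removed, clipping the outline; the r=10 cylinder at (2, 6) partially overlaps it — only the 28.35 mm² overlap (of its 282.84 mm²) is removed, clipping the outline — 1 connected region. Overall, the cross-section is a single solid region. The nearest boundary edge runs (-5.07, -1.07)→(2.00, -4.00); distance from the point to it = 6.76 mm. The point is not inside any of the regions above, so it lies outside the cross-section (6.76 mm from the nearest boundary).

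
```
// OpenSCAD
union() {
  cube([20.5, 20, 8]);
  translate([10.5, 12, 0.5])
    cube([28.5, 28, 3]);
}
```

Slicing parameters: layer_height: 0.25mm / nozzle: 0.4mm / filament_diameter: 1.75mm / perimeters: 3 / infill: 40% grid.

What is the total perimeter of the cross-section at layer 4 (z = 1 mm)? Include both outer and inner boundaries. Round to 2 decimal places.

158.00 mm

At z = 1 mm: the 20.5×20 cube contributes its full rectangle (perimeter 81.00 mm); the 28.5×28 cube at (10.5, 12) contributes its full rectangle (perimeter 113.00 mm); Taking the union: the regions partially overlap (shared area 80.00 mm²), so the edge portions inside another operand are dropped and the merged outline is re-measured after clipping — boundary = 158.00 mm. Overall, the cross-section is a single solid region. Total boundary length (outer) = 158.00 mm.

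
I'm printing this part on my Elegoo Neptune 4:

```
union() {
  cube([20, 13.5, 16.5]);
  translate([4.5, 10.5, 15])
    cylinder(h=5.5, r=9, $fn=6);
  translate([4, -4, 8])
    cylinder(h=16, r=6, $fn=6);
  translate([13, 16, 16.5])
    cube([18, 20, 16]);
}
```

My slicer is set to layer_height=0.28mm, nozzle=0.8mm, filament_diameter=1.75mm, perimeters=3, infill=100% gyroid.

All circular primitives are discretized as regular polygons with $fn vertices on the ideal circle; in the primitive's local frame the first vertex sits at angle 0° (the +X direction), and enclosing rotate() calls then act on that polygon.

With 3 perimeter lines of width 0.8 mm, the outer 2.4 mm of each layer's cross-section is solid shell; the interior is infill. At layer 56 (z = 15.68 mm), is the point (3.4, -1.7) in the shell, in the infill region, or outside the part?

At z = 15.68 mm: the 20×13.5 cube contributes its full rectangle; the cylinder at (4.5, 10.5): section is a regular 6-gon, circumradius r=9; the cylinder at (4, -4): section is a regular 6-gon, circumradius r=6; the cube at (13, 16) is not intersected at this z (z outside [16.5, 32.5]); Combining (union): the regions partially overlap (shared area 133.59 mm²), so overlapping operands fuse into one piece — 1 connected region. Overall, the cross-section is a single solid region. The nearest boundary edge runs (-2.00, -4.00)→(0.31, 0.00); distance from the point to it = 3.53 mm. The point is inside the cross-section and 3.53 mm from the nearest boundary — more than the 2.4 mm shell width (3 × 0.8), so it's in the infill interior.

infill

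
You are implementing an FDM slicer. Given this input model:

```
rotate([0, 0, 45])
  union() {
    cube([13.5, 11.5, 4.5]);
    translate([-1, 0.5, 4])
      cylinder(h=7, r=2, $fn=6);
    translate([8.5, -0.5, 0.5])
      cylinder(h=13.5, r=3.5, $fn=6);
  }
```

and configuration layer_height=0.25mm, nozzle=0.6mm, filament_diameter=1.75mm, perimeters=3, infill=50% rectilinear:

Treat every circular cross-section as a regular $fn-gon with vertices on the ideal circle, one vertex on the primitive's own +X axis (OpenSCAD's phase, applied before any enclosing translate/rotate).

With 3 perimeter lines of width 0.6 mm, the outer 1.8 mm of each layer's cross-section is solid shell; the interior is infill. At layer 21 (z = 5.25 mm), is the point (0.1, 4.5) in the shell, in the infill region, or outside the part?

outside

At z = 5.25 mm: the cube is not intersected at this z (z outside [0, 4.5]); the r=2 cylinder at (-1, 0.5) gives a regular 6-gon of circumradius 2 (constant along its height); the cylinder at (8.5, -0.5): section is a regular 6-gon, circumradius r=3.5; Combining (union): the 2 present regions are separate (no shared area or edge), so areas and boundary lengths simply add and each stays a separate island — 2 connected regions; (whole slice rotated 45° about Z — lengths, areas and connectivity unchanged). Overall, the cross-section has 2 separate islands. Undo the 45° rotation: the query point maps to (3.253, 3.111) in the un-rotated model frame. The nearest boundary edge runs (0.00, 2.23)→(1.00, 0.50); distance from the point to it = 3.26 mm. The point is not inside any of the regions above, so it lies outside the cross-section (3.26 mm from the nearest boundary).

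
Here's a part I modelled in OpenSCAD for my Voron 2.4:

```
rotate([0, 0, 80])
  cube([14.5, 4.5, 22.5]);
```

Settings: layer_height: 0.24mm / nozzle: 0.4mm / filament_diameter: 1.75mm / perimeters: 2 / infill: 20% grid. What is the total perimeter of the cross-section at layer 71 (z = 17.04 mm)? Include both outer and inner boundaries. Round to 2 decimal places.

38.00 mm

At z = 17.04 mm: the 14.5×4.5 cube contributes its full rectangle (perimeter 38.00 mm); (rotated 80° about Z; rotation is an isometry so areas/perimeters/island counts are preserved). Overall, the cross-section is a single solid region. Total boundary length (outer) = 38.00 mm.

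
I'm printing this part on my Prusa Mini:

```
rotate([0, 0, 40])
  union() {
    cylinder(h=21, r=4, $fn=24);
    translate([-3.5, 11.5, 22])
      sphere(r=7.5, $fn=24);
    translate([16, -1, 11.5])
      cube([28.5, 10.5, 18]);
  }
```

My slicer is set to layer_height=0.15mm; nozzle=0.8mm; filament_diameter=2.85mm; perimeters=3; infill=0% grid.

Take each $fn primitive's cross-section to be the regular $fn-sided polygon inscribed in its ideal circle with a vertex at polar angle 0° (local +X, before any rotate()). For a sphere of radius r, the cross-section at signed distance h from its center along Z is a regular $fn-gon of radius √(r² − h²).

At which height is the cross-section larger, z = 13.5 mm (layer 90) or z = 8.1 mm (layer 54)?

Layer 90 (z = 13.5): the cylinder: section is a regular 24-gon, circumradius r=4 (area = (24/2)·4.000²·sin(360°/24) = 49.69 mm²); the sphere at (-3.5, 11.5) is absent (|z−center|=8.500 > r=7.5); the cube at (16, -1) (footprint 28.5×10.5) is included at this height (area 299.25 mm²); Taking the union: the 2 present regions are separate (no shared area or edge), so areas and boundary lengths simply add and each stays a separate island — area = 348.94 mm²; (rotated 40° about Z; rotation is an isometry so areas/perimeters/island counts are preserved). So its area = 348.94 mm². Layer 54 (z = 8.1): the r=4 cylinder contributes a regular 24-gon of circumradius 4 (area = (24/2)·4.000²·sin(360°/24) = 49.69 mm²); the sphere at (-3.5, 11.5) is not intersected at this z (|z−center|=13.900 > r=7.5); the cube at (16, -1) is not intersected at this z (z outside [11.5, 29.5]); Taking the union: only the r=4 cylinder is present, so the union is just that shape — area = 49.69 mm²; (rotated 40° about Z; rotation is an isometry so areas/perimeters/island counts are preserved). So its area = 49.69 mm². Layer 90 is larger (348.94 vs 49.69 mm²).

layer 90 (z = 13.5 mm)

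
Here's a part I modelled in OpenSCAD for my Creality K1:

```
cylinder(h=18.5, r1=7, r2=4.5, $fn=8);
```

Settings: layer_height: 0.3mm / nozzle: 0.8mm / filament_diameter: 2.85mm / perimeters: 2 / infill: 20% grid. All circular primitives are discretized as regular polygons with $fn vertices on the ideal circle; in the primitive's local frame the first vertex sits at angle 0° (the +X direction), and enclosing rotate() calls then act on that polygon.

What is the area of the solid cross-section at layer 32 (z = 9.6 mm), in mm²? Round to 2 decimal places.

At z = 9.6 mm: the cone: at t=0.519 of its height the radius interpolates to r₁+(r₂−r₁)t = 5.703, giving a regular 8-gon of that circumradius (area = (8/2)·5.703²·sin(360°/8) = 91.98 mm²). Overall, the cross-section is a single solid region. Net area = 91.98 mm².

91.98 mm²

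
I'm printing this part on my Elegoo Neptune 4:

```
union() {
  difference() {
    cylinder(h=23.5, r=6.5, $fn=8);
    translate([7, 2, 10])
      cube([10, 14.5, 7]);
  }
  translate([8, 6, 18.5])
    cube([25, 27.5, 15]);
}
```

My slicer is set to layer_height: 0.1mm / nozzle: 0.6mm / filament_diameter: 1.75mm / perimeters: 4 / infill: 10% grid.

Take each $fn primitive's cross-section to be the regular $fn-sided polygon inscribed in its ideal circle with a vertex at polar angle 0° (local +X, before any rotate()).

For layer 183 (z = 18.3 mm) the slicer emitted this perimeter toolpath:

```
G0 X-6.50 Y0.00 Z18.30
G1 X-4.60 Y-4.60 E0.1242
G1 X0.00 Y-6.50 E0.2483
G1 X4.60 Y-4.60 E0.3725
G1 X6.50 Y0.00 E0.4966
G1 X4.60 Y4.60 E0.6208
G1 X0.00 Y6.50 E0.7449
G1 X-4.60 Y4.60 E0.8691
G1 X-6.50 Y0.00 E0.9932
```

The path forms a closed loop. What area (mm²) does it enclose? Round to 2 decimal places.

Apply the shoelace formula to the sequence of (X, Y) vertices; enclosed area = 119.60 mm².

119.60 mm²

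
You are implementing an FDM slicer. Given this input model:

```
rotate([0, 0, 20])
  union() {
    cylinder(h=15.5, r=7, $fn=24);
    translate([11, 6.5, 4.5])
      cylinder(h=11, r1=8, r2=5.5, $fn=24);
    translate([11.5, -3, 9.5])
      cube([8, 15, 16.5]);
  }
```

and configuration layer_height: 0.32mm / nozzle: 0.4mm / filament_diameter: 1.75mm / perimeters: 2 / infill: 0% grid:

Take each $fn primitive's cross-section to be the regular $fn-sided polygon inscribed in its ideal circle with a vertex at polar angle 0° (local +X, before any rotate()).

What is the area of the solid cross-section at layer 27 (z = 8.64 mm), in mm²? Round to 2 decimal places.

302.38 mm²

At z = 8.64 mm: the r=7 cylinder contributes a regular 24-gon of circumradius 7 (area = (24/2)·7.000²·sin(360°/24) = 152.19 mm²); the cone at (11, 6.5): at t=0.376 of its height the radius interpolates to r₁+(r₂−r₁)t = 7.059, giving a regular 24-gon of that circumradius (area = (24/2)·7.059²·sin(360°/24) = 154.77 mm²); the cube at (11.5, -3) does not reach this height (z outside [9.5, 26]); Taking the union: the regions partially overlap — summed areas 306.95 mm² minus the doubly-counted overlap 4.57 mm² gives 302.38 mm² — area = 302.38 mm²; (rotated 20° about Z; rotation is an isometry so areas/perimeters/island counts are preserved). Overall, the cross-section is a single solid region. Net area = 302.38 mm².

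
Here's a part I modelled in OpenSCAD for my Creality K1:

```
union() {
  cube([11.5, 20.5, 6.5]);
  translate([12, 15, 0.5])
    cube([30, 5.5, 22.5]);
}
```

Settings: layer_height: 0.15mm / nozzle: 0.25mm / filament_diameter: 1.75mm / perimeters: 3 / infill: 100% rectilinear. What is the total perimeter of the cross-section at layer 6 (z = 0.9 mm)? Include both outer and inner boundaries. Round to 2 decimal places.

At z = 0.9 mm: the 11.5×20.5 cube contributes its full rectangle (perimeter 64.00 mm); the cube at (12, 15) (footprint 30×5.5) is included at this height (perimeter 71.00 mm); Combining (union): the 2 present regions are separate (no shared area or edge), so areas and boundary lengths simply add and each stays a separate island — boundary = 135.00 mm. Overall, the cross-section has 2 separate islands. Total boundary length (outer) = 135.00 mm.

135.00 mm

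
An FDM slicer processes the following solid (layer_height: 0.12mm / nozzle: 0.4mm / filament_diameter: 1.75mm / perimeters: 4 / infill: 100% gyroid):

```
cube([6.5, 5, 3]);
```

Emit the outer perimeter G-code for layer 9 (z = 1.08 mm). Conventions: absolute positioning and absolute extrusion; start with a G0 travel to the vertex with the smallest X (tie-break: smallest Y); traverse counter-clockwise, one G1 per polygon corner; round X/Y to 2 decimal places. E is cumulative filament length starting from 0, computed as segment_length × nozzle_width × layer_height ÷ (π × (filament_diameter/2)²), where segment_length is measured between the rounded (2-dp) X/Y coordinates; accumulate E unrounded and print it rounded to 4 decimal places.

G0 X0.00 Y0.00 Z1.08
G1 X6.50 Y0.00 E0.1297
G1 X6.50 Y5.00 E0.2295
G1 X0.00 Y5.00 E0.3592
G1 X0.00 Y0.00 E0.4590

At z = 1.08 mm: the 6.5×5 cube contributes its full rectangle. The outline is a single polygon with 4 vertices. Extrusion per mm of travel: 0.4 × 0.12 / (π × 0.875²) = 0.019956. Accumulating E over each segment gives final E = 0.4590.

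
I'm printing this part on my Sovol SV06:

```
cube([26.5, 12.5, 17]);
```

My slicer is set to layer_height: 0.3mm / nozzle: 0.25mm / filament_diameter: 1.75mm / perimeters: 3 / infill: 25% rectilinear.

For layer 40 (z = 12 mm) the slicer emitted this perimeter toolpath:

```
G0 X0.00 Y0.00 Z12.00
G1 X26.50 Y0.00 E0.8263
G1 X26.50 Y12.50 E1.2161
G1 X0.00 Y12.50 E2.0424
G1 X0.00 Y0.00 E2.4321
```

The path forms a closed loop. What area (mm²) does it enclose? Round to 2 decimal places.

331.25 mm²

Apply the shoelace formula to the sequence of (X, Y) vertices; enclosed area = 331.25 mm².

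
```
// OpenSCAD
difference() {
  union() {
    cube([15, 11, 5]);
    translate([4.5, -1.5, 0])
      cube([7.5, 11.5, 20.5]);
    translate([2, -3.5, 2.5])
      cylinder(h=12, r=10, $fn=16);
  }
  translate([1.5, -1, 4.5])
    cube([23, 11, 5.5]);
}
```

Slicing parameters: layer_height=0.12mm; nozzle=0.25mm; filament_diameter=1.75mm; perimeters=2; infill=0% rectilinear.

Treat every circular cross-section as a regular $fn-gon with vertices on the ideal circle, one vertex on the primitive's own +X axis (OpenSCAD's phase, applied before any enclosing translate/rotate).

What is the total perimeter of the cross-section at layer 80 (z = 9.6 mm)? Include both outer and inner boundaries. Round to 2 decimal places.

At z = 9.6 mm: the cube is not intersected at this z (z outside [0, 5]); the 7.5×11.5 cube at (4.5, -1.5) contributes its full rectangle (perimeter 38.00 mm); the r=10 cylinder at (2, -3.5) gives a regular 16-gon of circumradius 10 (constant along its height) (perimeter = 2·16·10.000·sin(180°/16) = 62.43 mm); Merging all regions: the regions partially overlap (shared area 37.56 mm²), so the edge portions inside another operand are dropped and the merged outline is re-measured after clipping — boundary = 74.80 mm; the cube at (1.5, -1) (footprint 23×11) is included at this height (perimeter 68.00 mm); After the difference (first − rest): starting from the result so far, the 23×11 cube at (1.5, -1) partially overlaps it — only the 104.35 mm² overlap (of its 253.00 mm²) is removed, clipping the outline — boundary = 67.15 mm. Overall, the cross-section is a single solid region. Total boundary length (outer) = 67.15 mm.

67.15 mm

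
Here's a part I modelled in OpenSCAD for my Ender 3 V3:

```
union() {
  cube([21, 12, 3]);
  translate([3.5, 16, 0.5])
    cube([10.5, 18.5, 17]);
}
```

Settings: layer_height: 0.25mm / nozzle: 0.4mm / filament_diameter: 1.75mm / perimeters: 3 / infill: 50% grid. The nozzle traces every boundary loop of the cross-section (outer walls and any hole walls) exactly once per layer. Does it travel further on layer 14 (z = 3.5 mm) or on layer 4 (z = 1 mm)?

Layer 14 (z = 3.5): the cube is absent (z outside [0, 3]); the cube at (3.5, 16) is present — its section is the full 10.5×18.5 rectangle (perimeter 58.00 mm); Merging all regions: only the 10.5×18.5 cube at (3.5, 16) is present, so the union is just that shape — boundary = 58.00 mm. So its perimeter = 58.00 mm. Layer 4 (z = 1): the 21×12 cube contributes its full rectangle (perimeter 66.00 mm); the cube at (3.5, 16) (footprint 10.5×18.5) is included at this height (perimeter 58.00 mm); Combining (union): the 2 present regions are separate (no shared area or edge), so areas and boundary lengths simply add and each stays a separate island — boundary = 124.00 mm. So its perimeter = 124.00 mm. Layer 4 is larger (124.00 vs 58.00 mm).

layer 4 (z = 1 mm)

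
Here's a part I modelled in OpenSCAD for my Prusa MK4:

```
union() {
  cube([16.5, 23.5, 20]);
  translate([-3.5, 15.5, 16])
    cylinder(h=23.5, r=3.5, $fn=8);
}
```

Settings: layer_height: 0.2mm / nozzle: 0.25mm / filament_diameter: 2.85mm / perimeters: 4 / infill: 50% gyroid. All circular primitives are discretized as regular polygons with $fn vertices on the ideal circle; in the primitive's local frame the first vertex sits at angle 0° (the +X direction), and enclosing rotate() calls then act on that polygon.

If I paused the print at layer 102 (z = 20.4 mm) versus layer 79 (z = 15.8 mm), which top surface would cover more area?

layer 79 (z = 15.8 mm)

Layer 102 (z = 20.4): the cube is not intersected at this z (z outside [0, 20]); the r=3.5 cylinder at (-3.5, 15.5) contributes a regular 8-gon of circumradius 3.5 (area = (8/2)·3.500²·sin(360°/8) = 34.65 mm²); Taking the union: only the r=3.5 cylinder at (-3.5, 15.5) is present, so the union is just that shape — area = 34.65 mm². So its area = 34.65 mm². Layer 79 (z = 15.8): the cube is present — its section is the full 16.5×23.5 rectangle (area 387.75 mm²); the cylinder at (-3.5, 15.5) does not reach this height (z outside [16, 39.5]); Merging all regions: only the 16.5×23.5 cube is present, so the union is just that shape — area = 387.75 mm². So its area = 387.75 mm². Layer 79 is larger (387.75 vs 34.65 mm²).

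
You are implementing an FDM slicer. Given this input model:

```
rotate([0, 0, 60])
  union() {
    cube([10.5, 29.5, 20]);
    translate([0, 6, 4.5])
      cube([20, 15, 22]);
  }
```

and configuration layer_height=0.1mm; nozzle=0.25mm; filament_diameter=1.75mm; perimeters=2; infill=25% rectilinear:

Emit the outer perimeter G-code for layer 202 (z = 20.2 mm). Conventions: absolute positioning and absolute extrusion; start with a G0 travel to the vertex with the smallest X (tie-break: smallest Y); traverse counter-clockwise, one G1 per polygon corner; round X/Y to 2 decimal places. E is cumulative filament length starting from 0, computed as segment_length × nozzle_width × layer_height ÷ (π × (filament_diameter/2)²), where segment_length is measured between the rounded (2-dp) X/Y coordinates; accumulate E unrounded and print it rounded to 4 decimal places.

G0 X-18.19 Y10.50 Z20.20
G1 X-5.20 Y3.00 E0.1559
G1 X4.80 Y20.32 E0.3638
G1 X-8.19 Y27.82 E0.5197
G1 X-18.19 Y10.50 E0.7275

At z = 20.2 mm: the cube is not intersected at this z (z outside [0, 20]); the cube at (0, 6) is present — its section is the full 20×15 rectangle; Taking the union: only the 20×15 cube at (0, 6) is present, so the union is just that shape — 1 connected region; (whole slice rotated 60° about Z — lengths, areas and connectivity unchanged). The outline is a single polygon with 4 vertices. Extrusion per mm of travel: 0.25 × 0.1 / (π × 0.875²) = 0.010394. Accumulating E over each segment gives final E = 0.7275.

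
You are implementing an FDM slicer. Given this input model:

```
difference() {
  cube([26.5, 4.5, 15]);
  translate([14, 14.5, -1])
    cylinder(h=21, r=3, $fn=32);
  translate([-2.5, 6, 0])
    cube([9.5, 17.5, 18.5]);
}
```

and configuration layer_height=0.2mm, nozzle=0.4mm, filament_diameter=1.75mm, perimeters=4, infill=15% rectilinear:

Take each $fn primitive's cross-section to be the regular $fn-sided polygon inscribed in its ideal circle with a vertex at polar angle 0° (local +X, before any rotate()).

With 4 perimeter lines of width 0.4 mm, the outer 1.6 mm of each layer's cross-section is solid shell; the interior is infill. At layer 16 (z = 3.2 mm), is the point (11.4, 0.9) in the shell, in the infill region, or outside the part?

At z = 3.2 mm: the cube (footprint 26.5×4.5) is included at this height; the r=3 cylinder at (14, 14.5) gives a regular 32-gon of circumradius 3 (constant along its height); the 9.5×17.5 cube at (-2.5, 6) contributes its full rectangle; After the difference (first − rest): starting from the 26.5×4.5 cube, the r=3 cylinder at (14, 14.5) misses the remaining region (no effect); the 9.5×17.5 cube at (-2.5, 6) misses the remaining region (no effect) — 1 connected region. Overall, the cross-section is a single solid region. The nearest boundary edge runs (26.50, 0.00)→(0.00, 0.00); distance from the point to it = 0.90 mm. The point is inside the cross-section, 0.90 mm from the nearest boundary — within the 1.6 mm shell band (4 × 0.4).

shell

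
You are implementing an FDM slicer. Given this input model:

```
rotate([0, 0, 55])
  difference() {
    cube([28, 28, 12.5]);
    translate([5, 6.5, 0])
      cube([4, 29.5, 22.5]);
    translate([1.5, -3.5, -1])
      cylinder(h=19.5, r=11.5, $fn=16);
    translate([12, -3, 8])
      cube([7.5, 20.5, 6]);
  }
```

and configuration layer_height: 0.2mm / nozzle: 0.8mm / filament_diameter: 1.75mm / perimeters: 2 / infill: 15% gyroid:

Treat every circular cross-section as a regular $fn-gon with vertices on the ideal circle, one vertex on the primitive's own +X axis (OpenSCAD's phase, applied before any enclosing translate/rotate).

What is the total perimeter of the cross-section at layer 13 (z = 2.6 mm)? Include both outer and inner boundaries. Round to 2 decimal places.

146.22 mm

At z = 2.6 mm: the cube (footprint 28×28) is included at this height (perimeter 112.00 mm); the 4×29.5 cube at (5, 6.5) contributes its full rectangle (perimeter 67.00 mm); the cylinder at (1.5, -3.5): section is a regular 16-gon, circumradius r=11.5 (perimeter = 2·16·11.500·sin(180°/16) = 71.79 mm); the cube at (12, -3) is absent (z outside [8, 14]); After the difference (first − rest): starting from the 28×28 cube, the 4×29.5 cube at (5, 6.5) partially overlaps it — only the 86.00 mm² overlap (of its 118.00 mm²) is removed, clipping the outline; the r=11.5 cylinder at (1.5, -3.5) partially overlaps it — only the 73.03 mm² overlap (of its 404.88 mm²) is removed, clipping the outline — boundary = 146.22 mm; (rotated 55° about Z; rotation is an isometry so areas/perimeters/island counts are preserved). Overall, the cross-section has 2 separate islands. Total boundary length (outer) = 146.22 mm.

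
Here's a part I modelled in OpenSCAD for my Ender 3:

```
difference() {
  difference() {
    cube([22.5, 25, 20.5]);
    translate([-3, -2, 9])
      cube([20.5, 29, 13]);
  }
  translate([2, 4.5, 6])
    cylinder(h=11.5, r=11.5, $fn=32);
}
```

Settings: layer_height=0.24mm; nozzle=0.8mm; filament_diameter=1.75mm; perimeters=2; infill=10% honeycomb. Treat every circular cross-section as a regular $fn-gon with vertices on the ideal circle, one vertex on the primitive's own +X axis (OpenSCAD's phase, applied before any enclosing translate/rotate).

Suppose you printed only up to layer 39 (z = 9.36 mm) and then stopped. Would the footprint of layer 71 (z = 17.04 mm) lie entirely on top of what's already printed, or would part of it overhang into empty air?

Compare the two slices. At z = 9.36: the cube (footprint 22.5×25) is included at this height (area 562.50 mm²); the 20.5×29 cube at (-3, -2) contributes its full rectangle (area 594.50 mm²); After the difference (first − rest): starting from the 22.5×25 cube (562.50 mm²), the 20.5×29 cube at (-3, -2) partially overlaps it — only the 437.50 mm² overlap (of its 594.50 mm²) is removed, clipping the outline — area = 125.00 mm²; the r=11.5 cylinder at (2, 4.5) contributes a regular 32-gon of circumradius 11.5 (area = (32/2)·11.500²·sin(360°/32) = 412.81 mm²); Taking the first minus the rest: starting from that combined region (125.00 mm²), the r=11.5 cylinder at (2, 4.5) misses the remaining region (no effect) — area = 125.00 mm². At z = 17.04: the cube is present — its section is the full 22.5×25 rectangle (area 562.50 mm²); the cube at (-3, -2) is present — its section is the full 20.5×29 rectangle (area 594.50 mm²); Subtracting the remaining from the first: starting from the 22.5×25 cube (562.50 mm²), the 20.5×29 cube at (-3, -2) partially overlaps it — only the 437.50 mm² overlap (of its 594.50 mm²) is removed, clipping the outline — area = 125.00 mm²; the cylinder at (2, 4.5): section is a regular 32-gon, circumradius r=11.5 (area = (32/2)·11.500²·sin(360°/32) = 412.81 mm²); After the difference (first − rest): starting from the result so far (125.00 mm²), the r=11.5 cylinder at (2, 4.5) misses the remaining region (no effect) — area = 125.00 mm². Checking containment: the cross-section at z = 17.04 is a subset of the cross-section at z = 9.36.

entirely on top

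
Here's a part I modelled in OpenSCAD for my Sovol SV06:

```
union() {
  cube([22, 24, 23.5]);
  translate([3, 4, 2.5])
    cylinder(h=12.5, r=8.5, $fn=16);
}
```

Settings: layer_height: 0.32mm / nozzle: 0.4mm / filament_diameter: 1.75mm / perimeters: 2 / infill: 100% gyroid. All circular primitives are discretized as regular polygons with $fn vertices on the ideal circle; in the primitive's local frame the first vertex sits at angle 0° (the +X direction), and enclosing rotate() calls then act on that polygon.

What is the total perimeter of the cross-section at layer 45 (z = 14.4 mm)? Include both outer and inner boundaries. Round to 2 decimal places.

At z = 14.4 mm: the cube (footprint 22×24) is included at this height (perimeter 92.00 mm); the r=8.5 cylinder at (3, 4) contributes a regular 16-gon of circumradius 8.5 (perimeter = 2·16·8.500·sin(180°/16) = 53.06 mm); Merging all regions: the regions partially overlap (shared area 124.18 mm²), so the edge portions inside another operand are dropped and the merged outline is re-measured after clipping — boundary = 102.27 mm. Overall, the cross-section is a single solid region. Total boundary length (outer) = 102.27 mm.

102.27 mm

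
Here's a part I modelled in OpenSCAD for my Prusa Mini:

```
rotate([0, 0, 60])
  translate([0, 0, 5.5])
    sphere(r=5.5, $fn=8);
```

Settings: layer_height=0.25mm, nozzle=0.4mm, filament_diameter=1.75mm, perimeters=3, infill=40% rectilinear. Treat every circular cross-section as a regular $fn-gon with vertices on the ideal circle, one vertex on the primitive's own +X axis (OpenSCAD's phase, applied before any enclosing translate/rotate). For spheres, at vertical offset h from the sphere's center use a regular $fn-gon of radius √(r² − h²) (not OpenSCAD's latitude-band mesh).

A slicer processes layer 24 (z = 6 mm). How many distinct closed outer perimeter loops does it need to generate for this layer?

At z = 6 mm: the r=5.5 sphere contributes a regular 8-gon of circumradius √(5.5²−0.5²) = 5.477; (rotated 60° about Z; rotation is an isometry so areas/perimeters/island counts are preserved). The result has 1 disconnected region.

1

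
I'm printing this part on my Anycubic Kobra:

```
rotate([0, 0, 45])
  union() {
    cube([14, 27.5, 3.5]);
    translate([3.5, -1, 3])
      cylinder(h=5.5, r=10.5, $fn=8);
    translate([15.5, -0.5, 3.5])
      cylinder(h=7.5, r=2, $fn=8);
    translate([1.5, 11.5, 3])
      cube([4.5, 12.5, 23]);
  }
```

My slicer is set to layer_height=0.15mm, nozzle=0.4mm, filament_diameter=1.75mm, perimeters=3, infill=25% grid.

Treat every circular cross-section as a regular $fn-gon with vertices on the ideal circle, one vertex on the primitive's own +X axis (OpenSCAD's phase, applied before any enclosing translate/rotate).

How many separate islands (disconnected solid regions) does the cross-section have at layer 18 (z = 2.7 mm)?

1

At z = 2.7 mm: the cube (footprint 14×27.5) is included at this height; the cylinder at (3.5, -1) is absent (z outside [3, 8.5]); the cylinder at (15.5, -0.5) does not reach this height (z outside [3.5, 11]); the cube at (1.5, 11.5) does not reach this height (z outside [3, 26]); Taking the union: only the 14×27.5 cube is present, so the union is just that shape — 1 connected region; (rotated 45° about Z; rotation is an isometry so areas/perimeters/island counts are preserved). Overall, the cross-section is a single solid region. Island count = 1.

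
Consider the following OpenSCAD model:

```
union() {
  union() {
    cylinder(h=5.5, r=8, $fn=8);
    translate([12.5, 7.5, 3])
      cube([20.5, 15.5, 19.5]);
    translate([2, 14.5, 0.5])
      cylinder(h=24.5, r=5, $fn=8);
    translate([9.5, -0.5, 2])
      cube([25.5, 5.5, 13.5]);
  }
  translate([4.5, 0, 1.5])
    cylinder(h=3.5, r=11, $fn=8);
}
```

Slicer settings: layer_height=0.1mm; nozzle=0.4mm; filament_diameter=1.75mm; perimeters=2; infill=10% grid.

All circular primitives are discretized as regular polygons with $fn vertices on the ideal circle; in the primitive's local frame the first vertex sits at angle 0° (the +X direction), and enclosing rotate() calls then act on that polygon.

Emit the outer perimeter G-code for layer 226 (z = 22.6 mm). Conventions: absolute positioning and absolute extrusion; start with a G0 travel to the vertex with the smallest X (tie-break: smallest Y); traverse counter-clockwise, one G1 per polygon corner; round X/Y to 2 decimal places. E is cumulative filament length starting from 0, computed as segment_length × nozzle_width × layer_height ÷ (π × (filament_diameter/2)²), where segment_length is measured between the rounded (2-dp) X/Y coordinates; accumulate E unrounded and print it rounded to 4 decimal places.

At z = 22.6 mm: the cylinder is not intersected at this z (z outside [0, 5.5]); the cube at (12.5, 7.5) does not reach this height (z outside [3, 22.5]); the r=5 cylinder at (2, 14.5) contributes a regular 8-gon of circumradius 5; the cube at (9.5, -0.5) does not reach this height (z outside [2, 15.5]); Taking the union: only the r=5 cylinder at (2, 14.5) is present, so the union is just that shape — 1 connected region; the cylinder at (4.5, 0) is not intersected at this z (z outside [1.5, 5]); Combining (union): only the result so far is present, so the union is just that shape — 1 connected region. The outline is a single polygon with 8 vertices. Extrusion per mm of travel: 0.4 × 0.1 / (π × 0.875²) = 0.016630. Accumulating E over each segment gives final E = 0.5094.

G0 X-3.00 Y14.50 Z22.60
G1 X-1.54 Y10.96 E0.0637
G1 X2.00 Y9.50 E0.1274
G1 X5.54 Y10.96 E0.1910
G1 X7.00 Y14.50 E0.2547
G1 X5.54 Y18.04 E0.3184
G1 X2.00 Y19.50 E0.3821
G1 X-1.54 Y18.04 E0.4458
G1 X-3.00 Y14.50 E0.5094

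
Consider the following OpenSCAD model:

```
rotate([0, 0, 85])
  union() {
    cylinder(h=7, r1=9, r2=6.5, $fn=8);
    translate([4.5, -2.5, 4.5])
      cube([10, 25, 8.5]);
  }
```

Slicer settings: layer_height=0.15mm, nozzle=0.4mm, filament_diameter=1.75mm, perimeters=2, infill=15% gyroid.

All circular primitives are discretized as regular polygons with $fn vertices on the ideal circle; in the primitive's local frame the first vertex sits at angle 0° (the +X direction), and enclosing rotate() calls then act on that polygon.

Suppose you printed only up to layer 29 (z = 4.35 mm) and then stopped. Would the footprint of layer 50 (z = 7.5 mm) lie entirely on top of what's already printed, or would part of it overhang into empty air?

Compare the two slices. At z = 4.35: the cone: at t=0.621 of its height the radius interpolates to r₁+(r₂−r₁)t = 7.446, giving a regular 8-gon of that circumradius (area = (8/2)·7.446²·sin(360°/8) = 156.83 mm²); the cube at (4.5, -2.5) is absent (z outside [4.5, 13]); Combining (union): only the cone is present, so the union is just that shape — area = 156.83 mm²; (whole slice rotated 85° about Z — lengths, areas and connectivity unchanged). At z = 7.5: the cone is not intersected at this z (z outside [0, 7]); the 10×25 cube at (4.5, -2.5) contributes its full rectangle (area 250.00 mm²); Merging all regions: only the 10×25 cube at (4.5, -2.5) is present, so the union is just that shape — area = 250.00 mm²; (rotated 85° about Z; rotation is an isometry so areas/perimeters/island counts are preserved). Checking containment: at z = 7.5 the cross-section extends beyond the z = 4.35 cross-section by about 234.03 mm².

part overhangs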